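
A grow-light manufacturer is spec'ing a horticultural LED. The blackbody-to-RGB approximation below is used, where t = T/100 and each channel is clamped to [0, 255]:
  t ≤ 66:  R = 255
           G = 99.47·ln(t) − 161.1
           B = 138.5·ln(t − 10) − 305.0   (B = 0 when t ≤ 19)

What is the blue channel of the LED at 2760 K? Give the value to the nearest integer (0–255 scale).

t = 2760/100 = 27.6; the t ≤ 66 branch applies.
B = 138.5·ln(27.6 − 10) − 305.0 = 138.5·ln 17.6 − 305.0 = 138.5·2.8679 − 305.0 = 92.204.
Rounded: 92.

92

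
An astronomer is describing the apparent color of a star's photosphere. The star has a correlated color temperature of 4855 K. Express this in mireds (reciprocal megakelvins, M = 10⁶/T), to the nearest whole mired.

M = 10⁶ / 4855 = 205.973 → 206 mireds.

206 mireds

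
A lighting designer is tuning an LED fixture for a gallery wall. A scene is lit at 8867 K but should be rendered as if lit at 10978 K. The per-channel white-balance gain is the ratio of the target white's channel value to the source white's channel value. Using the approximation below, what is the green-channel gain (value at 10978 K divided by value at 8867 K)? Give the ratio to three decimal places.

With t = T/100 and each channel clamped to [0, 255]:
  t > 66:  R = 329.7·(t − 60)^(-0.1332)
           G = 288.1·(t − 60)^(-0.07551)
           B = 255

At 8867 K (t = 88.67):
  G = 288.1·(88.67 − 60)^(-0.07551) = 288.1·28.67^(-0.07551) = 288.1·0.77616 = 223.611.
At 10978 K (t = 109.78):
  G = 288.1·(109.78 − 60)^(-0.07551) = 288.1·49.78^(-0.07551) = 288.1·0.74448 = 214.486.
Gain = 214.486 / 223.611 = 0.9592 → 0.959.

0.959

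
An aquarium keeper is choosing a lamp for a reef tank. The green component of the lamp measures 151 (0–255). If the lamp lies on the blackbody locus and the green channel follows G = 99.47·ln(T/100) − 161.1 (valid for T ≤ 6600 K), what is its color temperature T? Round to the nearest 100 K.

2300 K

ln t = (151 + 161.1) / 99.47 = 3.1376.
t = e^3.1376 = 23.049.
T = 100·t = 2305 K → 2300 K to the nearest 100 K.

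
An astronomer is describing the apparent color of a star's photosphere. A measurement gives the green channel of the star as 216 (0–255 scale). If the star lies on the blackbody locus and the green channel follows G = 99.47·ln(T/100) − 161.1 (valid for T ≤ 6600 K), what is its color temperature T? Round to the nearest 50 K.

4450 K

ln t = (216 + 161.1) / 99.47 = 3.7911.
t = e^3.7911 = 44.305.
T = 100·t = 4430 K → 4450 K to the nearest 50 K.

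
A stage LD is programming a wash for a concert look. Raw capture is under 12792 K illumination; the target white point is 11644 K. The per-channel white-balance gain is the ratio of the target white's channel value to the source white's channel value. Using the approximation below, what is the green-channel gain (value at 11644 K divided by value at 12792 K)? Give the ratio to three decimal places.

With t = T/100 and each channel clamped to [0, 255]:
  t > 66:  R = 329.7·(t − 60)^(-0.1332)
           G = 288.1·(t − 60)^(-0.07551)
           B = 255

At 12792 K (t = 127.92):
  G = 288.1·(127.92 − 60)^(-0.07551) = 288.1·67.92^(-0.07551) = 288.1·0.72722 = 209.512.
At 11644 K (t = 116.44):
  G = 288.1·(116.44 − 60)^(-0.07551) = 288.1·56.44^(-0.07551) = 288.1·0.73746 = 212.462.
Gain = 212.462 / 209.512 = 1.0141 → 1.014.

1.014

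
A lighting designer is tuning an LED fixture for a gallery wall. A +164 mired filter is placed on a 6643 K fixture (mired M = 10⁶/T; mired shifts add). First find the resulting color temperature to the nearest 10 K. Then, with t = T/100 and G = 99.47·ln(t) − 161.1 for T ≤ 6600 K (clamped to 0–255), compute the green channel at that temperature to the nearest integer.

M_in = 10⁶/6643 = 150.53; M_out = 150.53 + (+164) = 314.53.
T_out = 10⁶/314.53 = 3179.3 K → 3180 K; t = 31.8.
G = 99.47·ln 31.8 − 161.1 = 99.47·3.4595 − 161.1 = 183.013.
Rounded: 183.

183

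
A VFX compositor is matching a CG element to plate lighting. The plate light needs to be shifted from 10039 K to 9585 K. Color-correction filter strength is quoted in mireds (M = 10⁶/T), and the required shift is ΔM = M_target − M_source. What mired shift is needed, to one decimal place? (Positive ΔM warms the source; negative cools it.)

+4.7 mireds

M_source = 10⁶/10039 = 99.612; M_target = 10⁶/9585 = 104.330.
ΔM = 104.330 − 99.612 = 4.718 → +4.7 mireds, a warming shift.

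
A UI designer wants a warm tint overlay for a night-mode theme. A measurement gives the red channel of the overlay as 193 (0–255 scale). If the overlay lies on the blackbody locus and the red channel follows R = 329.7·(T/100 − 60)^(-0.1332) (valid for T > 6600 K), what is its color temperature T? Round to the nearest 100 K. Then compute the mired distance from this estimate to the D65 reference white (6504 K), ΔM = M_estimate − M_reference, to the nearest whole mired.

(t − 60)^(-0.1332) = 193/329.7 = 0.58538.
t − 60 = 0.58538^(1/-0.1332) = 0.58538^(-7.508) = 55.713, so t = 115.713.
T = 100·t = 11571 K → 11600 K to the nearest 100 K.
M_estimate = 10⁶/11600 = 86.21; M_reference = 10⁶/6504 = 153.75.
ΔM = 86.21 − 153.75 = -67.54 → -68 mireds.

-68 mireds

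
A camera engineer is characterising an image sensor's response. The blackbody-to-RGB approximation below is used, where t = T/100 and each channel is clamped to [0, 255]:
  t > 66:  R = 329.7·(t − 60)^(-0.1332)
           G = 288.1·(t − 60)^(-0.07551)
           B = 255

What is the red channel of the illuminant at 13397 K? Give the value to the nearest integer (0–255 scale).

t = 13397/100 = 133.97; the t > 66 branch applies.
R = 329.7·(133.97 − 60)^(-0.1332) = 329.7·73.97^(-0.1332) = 329.7·0.56369 = 185.849.
Rounded: 186.

186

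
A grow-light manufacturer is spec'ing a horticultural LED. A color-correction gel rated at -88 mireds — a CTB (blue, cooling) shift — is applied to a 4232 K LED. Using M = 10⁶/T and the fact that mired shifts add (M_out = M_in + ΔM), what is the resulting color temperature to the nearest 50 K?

6750 K

M_in = 10⁶/4232 = 236.29 mireds.
M_out = 236.29 + (-88) = 148.29 mireds.
T_out = 10⁶/148.29 = 6743.3 K → 6750 K.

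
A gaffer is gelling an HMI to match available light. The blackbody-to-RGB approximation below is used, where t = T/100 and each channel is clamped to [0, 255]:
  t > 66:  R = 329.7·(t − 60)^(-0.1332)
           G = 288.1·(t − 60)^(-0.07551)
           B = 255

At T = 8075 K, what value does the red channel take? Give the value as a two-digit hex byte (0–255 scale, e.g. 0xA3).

t = 8075/100 = 80.75; the t > 66 branch applies.
R = 329.7·(80.75 − 60)^(-0.1332) = 329.7·20.75^(-0.1332) = 329.7·0.66769 = 220.137.
Rounded: 220; in hex, 0xDC.

0xDC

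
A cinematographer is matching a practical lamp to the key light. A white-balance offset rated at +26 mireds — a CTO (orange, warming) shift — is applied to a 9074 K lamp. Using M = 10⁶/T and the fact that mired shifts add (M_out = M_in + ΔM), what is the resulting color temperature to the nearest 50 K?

M_in = 10⁶/9074 = 110.20 mireds.
M_out = 110.20 + (+26) = 136.20 mireds.
T_out = 10⁶/136.20 = 7341.9 K → 7350 K.

7350 K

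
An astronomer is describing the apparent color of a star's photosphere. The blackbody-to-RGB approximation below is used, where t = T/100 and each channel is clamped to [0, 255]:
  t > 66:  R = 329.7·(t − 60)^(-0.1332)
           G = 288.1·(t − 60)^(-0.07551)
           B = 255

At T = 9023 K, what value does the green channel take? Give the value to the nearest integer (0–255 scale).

t = 9023/100 = 90.23; the t > 66 branch applies.
G = 288.1·(90.23 − 60)^(-0.07551) = 288.1·30.23^(-0.07551) = 288.1·0.77306 = 222.718.
Rounded: 223.

223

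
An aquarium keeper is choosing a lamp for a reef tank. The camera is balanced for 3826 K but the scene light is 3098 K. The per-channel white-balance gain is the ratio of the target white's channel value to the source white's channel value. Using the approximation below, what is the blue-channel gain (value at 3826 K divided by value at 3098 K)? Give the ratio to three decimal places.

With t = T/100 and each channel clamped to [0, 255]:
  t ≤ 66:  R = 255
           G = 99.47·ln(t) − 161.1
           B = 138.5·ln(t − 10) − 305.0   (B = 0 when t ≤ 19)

At 3098 K (t = 30.98):
  B = 138.5·ln(30.98 − 10) − 305.0 = 138.5·ln 20.98 − 305.0 = 138.5·3.0436 − 305.0 = 116.534.
At 3826 K (t = 38.26):
  B = 138.5·ln(38.26 − 10) − 305.0 = 138.5·ln 28.26 − 305.0 = 138.5·3.3414 − 305.0 = 157.790.
Gain = 157.790 / 116.534 = 1.3540 → 1.354.

1.354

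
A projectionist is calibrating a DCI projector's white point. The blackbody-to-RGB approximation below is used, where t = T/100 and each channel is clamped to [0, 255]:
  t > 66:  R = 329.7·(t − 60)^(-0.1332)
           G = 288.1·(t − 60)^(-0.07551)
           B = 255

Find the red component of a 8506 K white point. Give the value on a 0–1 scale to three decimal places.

t = 8506/100 = 85.06; the t > 66 branch applies.
R = 329.7·(85.06 − 60)^(-0.1332) = 329.7·25.06^(-0.1332) = 329.7·0.65111 = 214.672.
On a 0–1 scale: 214.672/255 = 0.8418 → 0.842.

0.842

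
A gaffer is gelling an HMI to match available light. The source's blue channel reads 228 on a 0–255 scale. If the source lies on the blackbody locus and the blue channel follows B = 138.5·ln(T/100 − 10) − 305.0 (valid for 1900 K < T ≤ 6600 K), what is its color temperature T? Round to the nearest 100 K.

ln(t − 10) = (228 + 305.0) / 138.5 = 3.8484.
t − 10 = e^3.8484 = 46.917, so t = 56.917.
T = 100·t = 5692 K → 5700 K to the nearest 100 K.

5700 K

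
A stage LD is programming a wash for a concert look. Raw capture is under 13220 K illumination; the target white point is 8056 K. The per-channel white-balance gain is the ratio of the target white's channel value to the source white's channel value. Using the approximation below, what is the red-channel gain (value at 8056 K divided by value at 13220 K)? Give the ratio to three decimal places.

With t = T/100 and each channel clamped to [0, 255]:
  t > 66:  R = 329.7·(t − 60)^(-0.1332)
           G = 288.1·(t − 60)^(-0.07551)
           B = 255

1.182

At 13220 K (t = 132.2):
  R = 329.7·(132.2 − 60)^(-0.1332) = 329.7·72.2^(-0.1332) = 329.7·0.56551 = 186.450.
At 8056 K (t = 80.56):
  R = 329.7·(80.56 − 60)^(-0.1332) = 329.7·20.56^(-0.1332) = 329.7·0.66851 = 220.406.
Gain = 220.406 / 186.450 = 1.1821 → 1.182.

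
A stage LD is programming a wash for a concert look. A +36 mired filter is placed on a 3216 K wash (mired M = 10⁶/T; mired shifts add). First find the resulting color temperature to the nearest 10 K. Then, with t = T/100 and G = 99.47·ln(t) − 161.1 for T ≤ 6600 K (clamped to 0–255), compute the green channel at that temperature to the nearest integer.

173

M_in = 10⁶/3216 = 310.95; M_out = 310.95 + (+36) = 346.95.
T_out = 10⁶/346.95 = 2882.3 K → 2880 K; t = 28.8.
G = 99.47·ln 28.8 − 161.1 = 99.47·3.3604 − 161.1 = 173.157.
Rounded: 173.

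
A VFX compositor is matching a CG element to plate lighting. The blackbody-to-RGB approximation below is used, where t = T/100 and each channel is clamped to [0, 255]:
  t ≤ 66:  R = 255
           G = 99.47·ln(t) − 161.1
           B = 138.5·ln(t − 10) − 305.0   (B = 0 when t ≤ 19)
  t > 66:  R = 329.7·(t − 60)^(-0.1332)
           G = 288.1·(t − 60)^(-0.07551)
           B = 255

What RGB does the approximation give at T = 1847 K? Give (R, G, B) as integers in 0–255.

(255, 129, 0)

t = 1847/100 = 18.47; the t ≤ 66 branch applies.
R = 255 by definition for t ≤ 66.
G = 99.47·ln 18.47 − 161.1 = 99.47·2.9161 − 161.1 = 128.969.
t = 18.47 ≤ 19, so B = 0.
Rounded: (255, 129, 0).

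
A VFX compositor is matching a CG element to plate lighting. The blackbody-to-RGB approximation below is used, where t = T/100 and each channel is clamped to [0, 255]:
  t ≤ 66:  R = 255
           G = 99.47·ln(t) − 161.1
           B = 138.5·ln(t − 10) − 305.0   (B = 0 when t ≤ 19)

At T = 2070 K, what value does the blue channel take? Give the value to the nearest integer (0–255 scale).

t = 2070/100 = 20.7; the t ≤ 66 branch applies.
B = 138.5·ln(20.7 − 10) − 305.0 = 138.5·ln 10.7 − 305.0 = 138.5·2.3702 − 305.0 = 23.279.
Rounded: 23.

23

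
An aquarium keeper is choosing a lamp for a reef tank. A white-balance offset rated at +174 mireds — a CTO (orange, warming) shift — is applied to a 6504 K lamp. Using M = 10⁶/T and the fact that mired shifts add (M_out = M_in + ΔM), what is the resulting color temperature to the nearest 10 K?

M_in = 10⁶/6504 = 153.75 mireds.
M_out = 153.75 + (+174) = 327.75 mireds.
T_out = 10⁶/327.75 = 3051.1 K → 3050 K.

3050 K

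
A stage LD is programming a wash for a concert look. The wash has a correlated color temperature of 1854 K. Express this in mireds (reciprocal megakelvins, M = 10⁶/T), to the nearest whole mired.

M = 10⁶ / 1854 = 539.374 → 539 mireds.

539 mireds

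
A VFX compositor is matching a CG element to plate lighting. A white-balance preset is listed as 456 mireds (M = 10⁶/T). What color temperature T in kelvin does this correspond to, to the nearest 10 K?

2190 K

T = 10⁶ / 456 = 2192.98 K → 2190 K.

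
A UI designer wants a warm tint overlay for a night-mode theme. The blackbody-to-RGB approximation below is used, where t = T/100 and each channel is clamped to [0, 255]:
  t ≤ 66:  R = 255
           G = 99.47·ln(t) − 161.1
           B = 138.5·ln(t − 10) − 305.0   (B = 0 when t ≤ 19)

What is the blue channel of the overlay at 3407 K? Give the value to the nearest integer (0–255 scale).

136

t = 3407/100 = 34.07; the t ≤ 66 branch applies.
B = 138.5·ln(34.07 − 10) − 305.0 = 138.5·ln 24.07 − 305.0 = 138.5·3.1810 − 305.0 = 135.564.
Rounded: 136.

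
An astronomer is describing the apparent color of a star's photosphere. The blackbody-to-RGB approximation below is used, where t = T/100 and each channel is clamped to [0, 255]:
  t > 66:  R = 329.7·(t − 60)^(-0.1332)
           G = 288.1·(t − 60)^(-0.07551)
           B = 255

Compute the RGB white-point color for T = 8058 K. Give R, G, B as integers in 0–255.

R=220, G=229, B=255

t = 8058/100 = 80.58; the t > 66 branch applies.
R = 329.7·(80.58 − 60)^(-0.1332) = 329.7·20.58^(-0.1332) = 329.7·0.66842 = 220.378.
G = 288.1·(80.58 − 60)^(-0.07551) = 288.1·20.58^(-0.07551) = 288.1·0.79583 = 229.279.
B = 255 by definition for t > 66.
Rounded: (220, 229, 255).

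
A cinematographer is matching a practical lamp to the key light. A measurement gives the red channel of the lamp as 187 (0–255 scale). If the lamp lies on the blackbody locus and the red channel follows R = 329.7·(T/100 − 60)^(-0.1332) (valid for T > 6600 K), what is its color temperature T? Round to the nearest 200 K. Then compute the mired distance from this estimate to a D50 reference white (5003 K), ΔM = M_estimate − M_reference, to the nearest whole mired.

-123 mireds

(t − 60)^(-0.1332) = 187/329.7 = 0.56718.
t − 60 = 0.56718^(1/-0.1332) = 0.56718^(-7.508) = 70.620, so t = 130.620.
T = 100·t = 13062 K → 13000 K to the nearest 200 K.
M_estimate = 10⁶/13000 = 76.92; M_reference = 10⁶/5003 = 199.88.
ΔM = 76.92 − 199.88 = -122.96 → -123 mireds.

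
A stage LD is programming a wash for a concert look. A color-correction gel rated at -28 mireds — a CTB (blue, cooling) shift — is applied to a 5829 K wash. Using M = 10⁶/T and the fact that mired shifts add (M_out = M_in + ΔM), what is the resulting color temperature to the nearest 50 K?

6950 K

M_in = 10⁶/5829 = 171.56 mireds.
M_out = 171.56 + (-28) = 143.56 mireds.
T_out = 10⁶/143.56 = 6965.9 K → 6950 K.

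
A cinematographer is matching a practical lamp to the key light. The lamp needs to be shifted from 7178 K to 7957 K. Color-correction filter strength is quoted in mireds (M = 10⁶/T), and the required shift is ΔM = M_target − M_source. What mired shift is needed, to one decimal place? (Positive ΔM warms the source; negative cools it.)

M_source = 10⁶/7178 = 139.315; M_target = 10⁶/7957 = 125.676.
ΔM = 125.676 − 139.315 = -13.639 → -13.6 mireds, a cooling shift.

-13.6 mireds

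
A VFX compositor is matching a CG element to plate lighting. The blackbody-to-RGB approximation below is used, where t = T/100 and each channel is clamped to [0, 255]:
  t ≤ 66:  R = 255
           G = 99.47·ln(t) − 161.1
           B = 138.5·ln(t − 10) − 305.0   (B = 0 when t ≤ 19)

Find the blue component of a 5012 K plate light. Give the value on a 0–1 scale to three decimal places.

0.809

t = 5012/100 = 50.12; the t ≤ 66 branch applies.
B = 138.5·ln(50.12 − 10) − 305.0 = 138.5·ln 40.12 − 305.0 = 138.5·3.6919 − 305.0 = 206.325.
On a 0–1 scale: 206.325/255 = 0.8091 → 0.809.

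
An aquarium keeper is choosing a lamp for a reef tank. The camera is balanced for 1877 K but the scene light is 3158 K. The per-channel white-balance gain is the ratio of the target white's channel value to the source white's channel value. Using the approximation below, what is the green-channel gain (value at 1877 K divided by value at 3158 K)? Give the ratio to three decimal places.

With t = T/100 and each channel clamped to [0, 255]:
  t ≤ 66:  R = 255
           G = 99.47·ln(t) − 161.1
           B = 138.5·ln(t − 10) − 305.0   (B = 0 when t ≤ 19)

0.716

At 3158 K (t = 31.58):
  G = 99.47·ln 31.58 − 161.1 = 99.47·3.4525 − 161.1 = 182.323.
At 1877 K (t = 18.77):
  G = 99.47·ln 18.77 − 161.1 = 99.47·2.9323 − 161.1 = 130.572.
Gain = 130.572 / 182.323 = 0.7162 → 0.716.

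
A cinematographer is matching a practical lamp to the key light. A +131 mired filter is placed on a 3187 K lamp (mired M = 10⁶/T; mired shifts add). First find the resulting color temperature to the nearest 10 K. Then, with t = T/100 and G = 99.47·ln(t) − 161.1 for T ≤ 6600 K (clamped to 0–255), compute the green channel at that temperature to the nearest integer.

149

M_in = 10⁶/3187 = 313.77; M_out = 313.77 + (+131) = 444.77.
T_out = 10⁶/444.77 = 2248.3 K → 2250 K; t = 22.5.
G = 99.47·ln 22.5 − 161.1 = 99.47·3.1135 − 161.1 = 148.601.
Rounded: 149.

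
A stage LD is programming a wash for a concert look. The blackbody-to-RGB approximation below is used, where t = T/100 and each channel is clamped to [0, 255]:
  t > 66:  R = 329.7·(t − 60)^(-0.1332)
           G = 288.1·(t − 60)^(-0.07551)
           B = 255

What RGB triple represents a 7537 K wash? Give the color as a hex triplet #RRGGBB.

t = 7537/100 = 75.37; the t > 66 branch applies.
R = 329.7·(75.37 − 60)^(-0.1332) = 329.7·15.37^(-0.1332) = 329.7·0.69492 = 229.115.
G = 288.1·(75.37 − 60)^(-0.07551) = 288.1·15.37^(-0.07551) = 288.1·0.81357 = 234.389.
B = 255 by definition for t > 66.
Rounded: (229, 234, 255).
In hex: #E5EAFF.

#E5EAFF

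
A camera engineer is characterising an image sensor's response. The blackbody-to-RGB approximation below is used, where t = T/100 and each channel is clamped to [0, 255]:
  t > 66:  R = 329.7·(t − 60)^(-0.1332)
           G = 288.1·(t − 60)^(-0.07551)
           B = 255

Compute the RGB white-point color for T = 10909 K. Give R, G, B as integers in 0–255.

t = 10909/100 = 109.09; the t > 66 branch applies.
R = 329.7·(109.09 − 60)^(-0.1332) = 329.7·49.09^(-0.1332) = 329.7·0.59533 = 196.281.
G = 288.1·(109.09 − 60)^(-0.07551) = 288.1·49.09^(-0.07551) = 288.1·0.74527 = 214.712.
B = 255 by definition for t > 66.
Rounded: (196, 215, 255).

R=196, G=215, B=255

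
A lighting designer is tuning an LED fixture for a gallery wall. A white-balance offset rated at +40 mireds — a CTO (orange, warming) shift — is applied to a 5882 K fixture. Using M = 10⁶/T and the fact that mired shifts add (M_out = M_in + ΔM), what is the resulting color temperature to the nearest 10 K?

M_in = 10⁶/5882 = 170.01 mireds.
M_out = 170.01 + (+40) = 210.01 mireds.
T_out = 10⁶/210.01 = 4761.7 K → 4760 K.

4760 K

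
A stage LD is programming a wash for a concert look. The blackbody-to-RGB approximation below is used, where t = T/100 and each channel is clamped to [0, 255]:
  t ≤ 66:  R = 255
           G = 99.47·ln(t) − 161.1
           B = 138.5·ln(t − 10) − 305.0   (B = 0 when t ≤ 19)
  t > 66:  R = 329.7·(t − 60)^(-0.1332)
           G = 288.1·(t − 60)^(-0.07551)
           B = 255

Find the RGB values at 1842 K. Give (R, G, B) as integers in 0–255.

(255, 129, 0)

t = 1842/100 = 18.42; the t ≤ 66 branch applies.
R = 255 by definition for t ≤ 66.
G = 99.47·ln 18.42 − 161.1 = 99.47·2.9134 − 161.1 = 128.700.
t = 18.42 ≤ 19, so B = 0.
Rounded: (255, 129, 0).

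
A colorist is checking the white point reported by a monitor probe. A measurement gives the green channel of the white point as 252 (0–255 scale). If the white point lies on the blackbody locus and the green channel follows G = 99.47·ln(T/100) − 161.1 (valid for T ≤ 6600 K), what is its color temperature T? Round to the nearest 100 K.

ln t = (252 + 161.1) / 99.47 = 4.1530.
t = e^4.1530 = 63.625.
T = 100·t = 6363 K → 6400 K to the nearest 100 K.

6400 K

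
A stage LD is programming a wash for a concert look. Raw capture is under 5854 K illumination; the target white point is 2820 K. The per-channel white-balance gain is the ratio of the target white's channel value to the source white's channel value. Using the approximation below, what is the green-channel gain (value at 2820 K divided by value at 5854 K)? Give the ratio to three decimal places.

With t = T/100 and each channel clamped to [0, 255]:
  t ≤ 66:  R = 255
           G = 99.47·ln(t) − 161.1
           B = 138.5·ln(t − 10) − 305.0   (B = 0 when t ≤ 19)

0.702

At 5854 K (t = 58.54):
  G = 99.47·ln 58.54 − 161.1 = 99.47·4.0697 − 161.1 = 243.714.
At 2820 K (t = 28.2):
  G = 99.47·ln 28.2 − 161.1 = 99.47·3.3393 − 161.1 = 171.062.
Gain = 171.062 / 243.714 = 0.7019 → 0.702.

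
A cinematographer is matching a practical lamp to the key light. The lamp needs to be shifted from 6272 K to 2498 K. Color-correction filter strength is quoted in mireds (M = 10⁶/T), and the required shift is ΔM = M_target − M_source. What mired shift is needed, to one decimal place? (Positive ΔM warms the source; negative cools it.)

M_source = 10⁶/6272 = 159.439; M_target = 10⁶/2498 = 400.320.
ΔM = 400.320 − 159.439 = 240.881 → +240.9 mireds, a warming shift.

+240.9 mireds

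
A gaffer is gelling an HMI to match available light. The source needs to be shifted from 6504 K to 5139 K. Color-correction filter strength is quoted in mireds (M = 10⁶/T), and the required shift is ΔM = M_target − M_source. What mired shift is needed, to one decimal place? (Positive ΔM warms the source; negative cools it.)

M_source = 10⁶/6504 = 153.752; M_target = 10⁶/5139 = 194.590.
ΔM = 194.590 − 153.752 = 40.839 → +40.8 mireds, a warming shift.

+40.8 mireds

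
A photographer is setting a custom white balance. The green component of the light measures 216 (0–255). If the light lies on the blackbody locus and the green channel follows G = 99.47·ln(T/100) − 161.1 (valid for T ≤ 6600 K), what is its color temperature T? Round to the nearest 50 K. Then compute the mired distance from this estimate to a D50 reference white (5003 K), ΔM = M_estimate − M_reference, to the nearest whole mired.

+25 mireds

ln t = (216 + 161.1) / 99.47 = 3.7911.
t = e^3.7911 = 44.305.
T = 100·t = 4430 K → 4450 K to the nearest 50 K.
M_estimate = 10⁶/4450 = 224.72; M_reference = 10⁶/5003 = 199.88.
ΔM = 224.72 − 199.88 = 24.84 → +25 mireds.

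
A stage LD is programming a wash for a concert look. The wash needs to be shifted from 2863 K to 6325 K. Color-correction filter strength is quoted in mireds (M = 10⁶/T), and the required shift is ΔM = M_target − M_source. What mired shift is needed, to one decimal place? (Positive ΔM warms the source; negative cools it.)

M_source = 10⁶/2863 = 349.284; M_target = 10⁶/6325 = 158.103.
ΔM = 158.103 − 349.284 = -191.181 → -191.2 mireds, a cooling shift.

-191.2 mireds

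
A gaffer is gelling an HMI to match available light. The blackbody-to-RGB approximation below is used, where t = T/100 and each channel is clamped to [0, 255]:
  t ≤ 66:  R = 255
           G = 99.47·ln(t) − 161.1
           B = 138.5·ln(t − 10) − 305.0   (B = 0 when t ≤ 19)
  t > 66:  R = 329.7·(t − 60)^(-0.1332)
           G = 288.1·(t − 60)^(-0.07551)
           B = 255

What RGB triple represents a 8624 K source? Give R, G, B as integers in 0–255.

R=213, G=225, B=255

t = 8624/100 = 86.24; the t > 66 branch applies.
R = 329.7·(86.24 − 60)^(-0.1332) = 329.7·26.24^(-0.1332) = 329.7·0.64713 = 213.360.
G = 288.1·(86.24 − 60)^(-0.07551) = 288.1·26.24^(-0.07551) = 288.1·0.78137 = 225.111.
B = 255 by definition for t > 66.
Rounded: (213, 225, 255).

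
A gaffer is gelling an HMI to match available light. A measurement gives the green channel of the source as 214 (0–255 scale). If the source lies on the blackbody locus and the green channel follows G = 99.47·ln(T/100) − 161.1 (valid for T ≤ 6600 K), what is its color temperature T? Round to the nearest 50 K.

ln t = (214 + 161.1) / 99.47 = 3.7710.
t = e^3.7710 = 43.423.
T = 100·t = 4342 K → 4350 K to the nearest 50 K.

4350 K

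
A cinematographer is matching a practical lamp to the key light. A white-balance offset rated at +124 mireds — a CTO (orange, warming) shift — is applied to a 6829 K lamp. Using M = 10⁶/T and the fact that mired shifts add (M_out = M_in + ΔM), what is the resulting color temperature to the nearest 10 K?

M_in = 10⁶/6829 = 146.43 mireds.
M_out = 146.43 + (+124) = 270.43 mireds.
T_out = 10⁶/270.43 = 3697.8 K → 3700 K.

3700 K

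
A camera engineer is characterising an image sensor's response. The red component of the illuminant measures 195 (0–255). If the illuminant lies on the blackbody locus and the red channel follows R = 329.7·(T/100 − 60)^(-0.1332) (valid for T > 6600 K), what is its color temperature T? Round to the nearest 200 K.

(t − 60)^(-0.1332) = 195/329.7 = 0.59145.
t − 60 = 0.59145^(1/-0.1332) = 0.59145^(-7.508) = 51.564, so t = 111.564.
T = 100·t = 11156 K → 11200 K to the nearest 200 K.

11200 K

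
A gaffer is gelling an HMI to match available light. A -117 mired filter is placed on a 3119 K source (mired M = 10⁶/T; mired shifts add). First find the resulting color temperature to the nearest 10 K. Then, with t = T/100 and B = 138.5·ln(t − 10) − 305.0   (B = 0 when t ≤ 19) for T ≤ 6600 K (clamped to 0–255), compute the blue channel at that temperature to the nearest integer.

203

M_in = 10⁶/3119 = 320.62; M_out = 320.62 + (-117) = 203.62.
T_out = 10⁶/203.62 = 4911.2 K → 4910 K; t = 49.1.
B = 138.5·ln(49.1 − 10) − 305.0 = 138.5·ln 39.1 − 305.0 = 138.5·3.6661 − 305.0 = 202.758.
Rounded: 203.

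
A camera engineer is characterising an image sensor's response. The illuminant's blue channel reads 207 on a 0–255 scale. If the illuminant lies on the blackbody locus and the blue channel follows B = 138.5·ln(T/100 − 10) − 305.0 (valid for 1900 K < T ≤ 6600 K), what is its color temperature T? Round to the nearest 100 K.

5000 K

ln(t − 10) = (207 + 305.0) / 138.5 = 3.6968.
t − 10 = e^3.6968 = 40.316, so t = 50.316.
T = 100·t = 5032 K → 5000 K to the nearest 100 K.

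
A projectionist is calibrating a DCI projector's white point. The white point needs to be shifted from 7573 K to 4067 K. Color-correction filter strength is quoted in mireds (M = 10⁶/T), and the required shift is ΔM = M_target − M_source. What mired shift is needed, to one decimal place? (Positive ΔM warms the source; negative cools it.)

M_source = 10⁶/7573 = 132.048; M_target = 10⁶/4067 = 245.881.
ΔM = 245.881 − 132.048 = 113.833 → +113.8 mireds, a warming shift.

+113.8 mireds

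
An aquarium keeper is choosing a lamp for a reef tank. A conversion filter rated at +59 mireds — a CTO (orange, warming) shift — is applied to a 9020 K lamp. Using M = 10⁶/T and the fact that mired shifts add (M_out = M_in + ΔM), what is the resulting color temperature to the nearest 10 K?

M_in = 10⁶/9020 = 110.86 mireds.
M_out = 110.86 + (+59) = 169.86 mireds.
T_out = 10⁶/169.86 = 5887.0 K → 5890 K.

5890 K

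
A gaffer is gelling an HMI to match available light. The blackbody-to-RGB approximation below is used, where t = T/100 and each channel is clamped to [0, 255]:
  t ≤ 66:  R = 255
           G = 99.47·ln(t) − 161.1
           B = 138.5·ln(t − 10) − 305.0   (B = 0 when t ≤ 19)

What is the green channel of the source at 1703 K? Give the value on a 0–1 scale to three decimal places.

0.474

t = 1703/100 = 17.03; the t ≤ 66 branch applies.
G = 99.47·ln 17.03 − 161.1 = 99.47·2.8350 − 161.1 = 120.895.
On a 0–1 scale: 120.895/255 = 0.4741 → 0.474.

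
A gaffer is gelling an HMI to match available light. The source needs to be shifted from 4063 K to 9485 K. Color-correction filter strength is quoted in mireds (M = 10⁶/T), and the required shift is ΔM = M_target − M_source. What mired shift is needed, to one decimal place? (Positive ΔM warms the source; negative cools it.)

M_source = 10⁶/4063 = 246.124; M_target = 10⁶/9485 = 105.430.
ΔM = 105.430 − 246.124 = -140.694 → -140.7 mireds, a cooling shift.

-140.7 mireds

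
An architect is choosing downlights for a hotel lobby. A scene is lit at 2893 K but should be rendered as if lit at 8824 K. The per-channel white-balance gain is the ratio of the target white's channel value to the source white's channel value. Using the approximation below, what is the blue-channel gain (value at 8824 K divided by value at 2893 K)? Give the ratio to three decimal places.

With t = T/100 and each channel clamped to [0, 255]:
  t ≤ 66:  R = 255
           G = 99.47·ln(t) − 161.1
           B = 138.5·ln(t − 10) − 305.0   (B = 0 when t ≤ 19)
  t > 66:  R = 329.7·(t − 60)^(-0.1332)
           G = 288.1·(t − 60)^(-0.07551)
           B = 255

2.493

At 2893 K (t = 28.93):
  B = 138.5·ln(28.93 − 10) − 305.0 = 138.5·ln 18.93 − 305.0 = 138.5·2.9407 − 305.0 = 102.294.
At 8824 K (t = 88.24):
  B = 255 by definition for t > 66.
Gain = 255.000 / 102.294 = 2.4928 → 2.493.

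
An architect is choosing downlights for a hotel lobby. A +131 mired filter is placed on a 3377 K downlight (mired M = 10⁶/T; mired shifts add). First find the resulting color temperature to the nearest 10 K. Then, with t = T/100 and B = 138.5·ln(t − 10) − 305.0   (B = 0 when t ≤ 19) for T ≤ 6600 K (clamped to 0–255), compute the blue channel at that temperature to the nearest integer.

M_in = 10⁶/3377 = 296.12; M_out = 296.12 + (+131) = 427.12.
T_out = 10⁶/427.12 = 2341.3 K → 2340 K; t = 23.4.
B = 138.5·ln(23.4 − 10) − 305.0 = 138.5·ln 13.4 − 305.0 = 138.5·2.5953 − 305.0 = 54.443.
Rounded: 54.

54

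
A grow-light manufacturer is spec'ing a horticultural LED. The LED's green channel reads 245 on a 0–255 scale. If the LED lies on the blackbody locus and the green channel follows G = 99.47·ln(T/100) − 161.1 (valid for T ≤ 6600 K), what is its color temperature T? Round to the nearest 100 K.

ln t = (245 + 161.1) / 99.47 = 4.0826.
t = e^4.0826 = 59.302.
T = 100·t = 5930 K → 5900 K to the nearest 100 K.

5900 K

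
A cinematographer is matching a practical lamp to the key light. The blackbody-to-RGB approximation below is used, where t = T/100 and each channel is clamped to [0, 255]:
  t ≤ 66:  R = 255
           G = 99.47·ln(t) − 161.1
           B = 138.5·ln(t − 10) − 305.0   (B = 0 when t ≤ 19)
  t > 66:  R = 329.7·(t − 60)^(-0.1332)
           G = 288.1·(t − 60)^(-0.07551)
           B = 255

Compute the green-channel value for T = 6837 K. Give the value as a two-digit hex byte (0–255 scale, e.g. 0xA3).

t = 6837/100 = 68.37; the t > 66 branch applies.
G = 288.1·(68.37 − 60)^(-0.07551) = 288.1·8.37^(-0.07551) = 288.1·0.85178 = 245.396.
Rounded: 245; in hex, 0xF5.

0xF5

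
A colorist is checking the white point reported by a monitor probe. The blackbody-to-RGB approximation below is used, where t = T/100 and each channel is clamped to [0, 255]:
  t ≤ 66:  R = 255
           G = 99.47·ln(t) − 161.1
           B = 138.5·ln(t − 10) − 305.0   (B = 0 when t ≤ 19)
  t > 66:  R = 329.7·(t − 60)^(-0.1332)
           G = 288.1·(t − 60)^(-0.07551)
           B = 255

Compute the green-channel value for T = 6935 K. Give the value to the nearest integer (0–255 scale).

t = 6935/100 = 69.35; the t > 66 branch applies.
G = 288.1·(69.35 − 60)^(-0.07551) = 288.1·9.35^(-0.07551) = 288.1·0.84468 = 243.353.
Rounded: 243.

243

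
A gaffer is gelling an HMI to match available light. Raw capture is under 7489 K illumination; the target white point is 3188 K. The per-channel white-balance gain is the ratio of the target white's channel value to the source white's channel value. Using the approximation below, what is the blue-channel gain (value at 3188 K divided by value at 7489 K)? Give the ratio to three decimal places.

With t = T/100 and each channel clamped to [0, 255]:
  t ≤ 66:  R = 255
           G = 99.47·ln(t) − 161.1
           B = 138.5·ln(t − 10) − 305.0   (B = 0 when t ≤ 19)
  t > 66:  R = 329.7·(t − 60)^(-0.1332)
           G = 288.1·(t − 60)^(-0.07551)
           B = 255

0.480

At 7489 K (t = 74.89):
  B = 255 by definition for t > 66.
At 3188 K (t = 31.88):
  B = 138.5·ln(31.88 − 10) − 305.0 = 138.5·ln 21.88 − 305.0 = 138.5·3.0856 − 305.0 = 122.352.
Gain = 122.352 / 255.000 = 0.4798 → 0.480.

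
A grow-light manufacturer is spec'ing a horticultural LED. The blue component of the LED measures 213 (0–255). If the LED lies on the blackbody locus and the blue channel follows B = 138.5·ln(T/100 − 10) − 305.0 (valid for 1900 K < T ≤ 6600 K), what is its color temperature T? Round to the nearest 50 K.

5200 K

ln(t − 10) = (213 + 305.0) / 138.5 = 3.7401.
t − 10 = e^3.7401 = 42.101, so t = 52.101.
T = 100·t = 5210 K → 5200 K to the nearest 50 K.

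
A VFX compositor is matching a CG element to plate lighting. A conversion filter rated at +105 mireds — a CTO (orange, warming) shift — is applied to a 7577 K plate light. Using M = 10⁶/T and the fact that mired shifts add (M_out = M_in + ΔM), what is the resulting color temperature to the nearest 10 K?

M_in = 10⁶/7577 = 131.98 mireds.
M_out = 131.98 + (+105) = 236.98 mireds.
T_out = 10⁶/236.98 = 4219.8 K → 4220 K.

4220 K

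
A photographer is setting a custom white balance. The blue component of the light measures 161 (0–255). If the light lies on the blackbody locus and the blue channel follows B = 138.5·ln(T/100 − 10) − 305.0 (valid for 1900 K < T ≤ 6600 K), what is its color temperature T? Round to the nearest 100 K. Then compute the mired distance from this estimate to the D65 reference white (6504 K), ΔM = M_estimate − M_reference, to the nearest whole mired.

+103 mireds

ln(t − 10) = (161 + 305.0) / 138.5 = 3.3646.
t − 10 = e^3.3646 = 28.923, so t = 38.923.
T = 100·t = 3892 K → 3900 K to the nearest 100 K.
M_estimate = 10⁶/3900 = 256.41; M_reference = 10⁶/6504 = 153.75.
ΔM = 256.41 − 153.75 = 102.66 → +103 mireds.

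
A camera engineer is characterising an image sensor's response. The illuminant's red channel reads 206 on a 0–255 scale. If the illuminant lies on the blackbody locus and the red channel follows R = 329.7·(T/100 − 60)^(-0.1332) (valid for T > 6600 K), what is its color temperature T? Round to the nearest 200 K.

(t − 60)^(-0.1332) = 206/329.7 = 0.62481.
t − 60 = 0.62481^(1/-0.1332) = 0.62481^(-7.508) = 34.152, so t = 94.152.
T = 100·t = 9415 K → 9400 K to the nearest 200 K.

9400 K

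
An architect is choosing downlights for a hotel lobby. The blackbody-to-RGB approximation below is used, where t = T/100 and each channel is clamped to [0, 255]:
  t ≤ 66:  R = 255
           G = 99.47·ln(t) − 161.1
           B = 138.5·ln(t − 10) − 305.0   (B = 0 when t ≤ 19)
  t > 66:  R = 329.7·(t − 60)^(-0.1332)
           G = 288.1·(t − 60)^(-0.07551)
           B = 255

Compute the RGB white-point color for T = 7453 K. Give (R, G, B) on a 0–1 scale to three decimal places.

(0.905, 0.923, 1.000)

t = 7453/100 = 74.53; the t > 66 branch applies.
R = 329.7·(74.53 − 60)^(-0.1332) = 329.7·14.53^(-0.1332) = 329.7·0.70014 = 230.837.
G = 288.1·(74.53 − 60)^(-0.07551) = 288.1·14.53^(-0.07551) = 288.1·0.81703 = 235.386.
B = 255 by definition for t > 66.
Dividing each by 255: (0.9052, 0.9231, 1.0000) → (0.905, 0.923, 1.000).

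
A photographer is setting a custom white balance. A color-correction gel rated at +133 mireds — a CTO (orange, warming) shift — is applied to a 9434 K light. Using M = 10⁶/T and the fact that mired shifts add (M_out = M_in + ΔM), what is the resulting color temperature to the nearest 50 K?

M_in = 10⁶/9434 = 106.00 mireds.
M_out = 106.00 + (+133) = 239.00 mireds.
T_out = 10⁶/239.00 = 4184.1 K → 4200 K.

4200 K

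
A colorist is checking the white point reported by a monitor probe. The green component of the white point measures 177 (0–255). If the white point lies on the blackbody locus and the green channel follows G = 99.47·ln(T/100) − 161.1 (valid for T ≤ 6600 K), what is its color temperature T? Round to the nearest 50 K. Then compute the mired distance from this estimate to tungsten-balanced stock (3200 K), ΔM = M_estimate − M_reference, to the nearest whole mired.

+21 mireds

ln t = (177 + 161.1) / 99.47 = 3.3990.
t = e^3.3990 = 29.935.
T = 100·t = 2993 K → 3000 K to the nearest 50 K.
M_estimate = 10⁶/3000 = 333.33; M_reference = 10⁶/3200 = 312.50.
ΔM = 333.33 − 312.50 = 20.83 → +21 mireds.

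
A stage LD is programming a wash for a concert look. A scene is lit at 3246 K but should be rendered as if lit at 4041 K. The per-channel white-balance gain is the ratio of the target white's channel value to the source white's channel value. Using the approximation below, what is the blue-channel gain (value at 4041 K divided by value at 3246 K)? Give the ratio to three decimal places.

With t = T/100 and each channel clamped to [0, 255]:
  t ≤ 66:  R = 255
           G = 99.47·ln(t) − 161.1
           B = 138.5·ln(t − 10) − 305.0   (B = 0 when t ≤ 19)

At 3246 K (t = 32.46):
  B = 138.5·ln(32.46 − 10) − 305.0 = 138.5·ln 22.46 − 305.0 = 138.5·3.1117 − 305.0 = 125.975.
At 4041 K (t = 40.41):
  B = 138.5·ln(40.41 − 10) − 305.0 = 138.5·ln 30.41 − 305.0 = 138.5·3.4148 − 305.0 = 167.946.
Gain = 167.946 / 125.975 = 1.3332 → 1.333.

1.333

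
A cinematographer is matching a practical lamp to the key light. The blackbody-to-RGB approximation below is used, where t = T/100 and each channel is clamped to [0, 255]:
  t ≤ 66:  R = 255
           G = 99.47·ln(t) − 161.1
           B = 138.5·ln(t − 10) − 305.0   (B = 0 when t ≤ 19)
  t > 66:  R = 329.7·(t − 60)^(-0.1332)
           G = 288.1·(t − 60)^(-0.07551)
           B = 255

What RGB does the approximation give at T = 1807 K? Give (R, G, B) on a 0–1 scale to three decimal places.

t = 1807/100 = 18.07; the t ≤ 66 branch applies.
R = 255 by definition for t ≤ 66.
G = 99.47·ln 18.07 − 161.1 = 99.47·2.8943 − 161.1 = 126.791.
t = 18.07 ≤ 19, so B = 0.
Dividing each by 255: (1.0000, 0.4972, 0.0000) → (1.000, 0.497, 0.000).

(1.000, 0.497, 0.000)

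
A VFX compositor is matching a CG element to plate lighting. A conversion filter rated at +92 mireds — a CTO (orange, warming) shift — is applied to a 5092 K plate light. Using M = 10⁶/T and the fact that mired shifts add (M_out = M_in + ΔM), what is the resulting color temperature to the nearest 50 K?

3450 K

M_in = 10⁶/5092 = 196.39 mireds.
M_out = 196.39 + (+92) = 288.39 mireds.
T_out = 10⁶/288.39 = 3467.6 K → 3450 K.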